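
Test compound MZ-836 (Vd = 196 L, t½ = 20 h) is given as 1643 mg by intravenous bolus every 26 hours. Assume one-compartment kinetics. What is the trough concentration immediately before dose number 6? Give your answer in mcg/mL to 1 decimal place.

f = (1/2)^(τ/t½) = (1/2)^(26/20) ≈ 0.4061.
C₀ = D/Vd = 1643/196 ≈ 8.383 mcg/mL.
Before the 6th dose, 5 doses have been given. Superposition: Cmin = C₀·(f + f² + … + f^5).
≈ 8.383 × (0.4061 + 0.1649 + 0.0670 + 0.0272 + 0.0110) ≈ 8.383 × 0.6762 ≈ 5.669 mcg/mL.

5.7 mcg/mL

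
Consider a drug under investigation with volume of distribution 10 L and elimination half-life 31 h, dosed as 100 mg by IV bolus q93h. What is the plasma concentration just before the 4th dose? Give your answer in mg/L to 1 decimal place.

1.4 mg/L

f = (1/2)^(τ/t½) = (1/2)^(93/31) ≈ 0.1250.
C₀ = D/Vd = 100/10 ≈ 10.000 mg/L.
Before the 4th dose, 3 doses have been given. Superposition: Cmin = C₀·(f + f² + … + f^3).
≈ 10.000 × (0.1250 + 0.0156 + 0.0020) ≈ 10.000 × 0.1426 ≈ 1.426 mg/L.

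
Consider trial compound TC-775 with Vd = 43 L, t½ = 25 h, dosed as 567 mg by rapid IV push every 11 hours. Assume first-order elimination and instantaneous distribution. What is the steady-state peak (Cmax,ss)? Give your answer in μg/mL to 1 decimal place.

50.2 μg/mL

τ/t½ = 11/25 ≈ 0.44, so fraction remaining f = (1/2)^(11/25) ≈ 0.7371.
At steady state, accumulation factor R = 1/(1 − e^(−kτ)) ≈ 3.8037.
Each bolus raises the concentration by D/Vd = 567/43 ≈ 13.186 μg/mL.
Steady-state peak Cmax,ss = C₀·R ≈ 13.186 × 3.8037 ≈ 50.156 μg/mL.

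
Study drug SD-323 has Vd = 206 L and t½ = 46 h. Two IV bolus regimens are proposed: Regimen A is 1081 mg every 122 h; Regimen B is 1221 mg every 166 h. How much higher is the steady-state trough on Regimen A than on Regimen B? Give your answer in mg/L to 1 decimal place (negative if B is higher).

0.5 mg/L

Regimen A: f = (1/2)^(122/46) ≈ 0.1591; Cmin,ss = (1081/206)·f/(1−f) ≈ 0.993 mg/L.
Regimen B: f = (1/2)^(166/46) ≈ 0.0820; Cmin,ss = (1221/206)·f/(1−f) ≈ 0.529 mg/L.
Difference ≈ 0.993 − 0.529 ≈ 0.464 mg/L.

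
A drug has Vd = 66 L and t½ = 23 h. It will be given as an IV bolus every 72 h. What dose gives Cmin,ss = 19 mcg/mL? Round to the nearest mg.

τ/t½ = 72/23 ≈ 3.1304, so f = (1/2)^(72/23) ≈ 0.114195.
Cmin,ss = (D/Vd)·f/(1−f), so D = Cmin,ss·Vd·(1−f)/f.
D = 19 × 66 × (1−f)/f ≈ 19 × 66 × 7.75695 ≈ 9727.22 mg.

9727 mg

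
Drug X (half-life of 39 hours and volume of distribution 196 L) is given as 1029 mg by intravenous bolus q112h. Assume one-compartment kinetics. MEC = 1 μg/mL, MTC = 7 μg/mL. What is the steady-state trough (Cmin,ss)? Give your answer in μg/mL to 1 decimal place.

τ/t½ = 112/39 ≈ 2.8718, so fraction remaining f = (1/2)^(112/39) ≈ 0.1366.
Single-dose peak C₀ = D/Vd = 1029/196 ≈ 5.250 μg/mL.
Steady-state trough Cmin,ss = C₀·f/(1−f) ≈ 5.250 × 0.1366/0.8634 ≈ 0.831 μg/mL.
Trough 0.8 μg/mL vs MEC 1 μg/mL: subtherapeutic.

0.8 μg/mL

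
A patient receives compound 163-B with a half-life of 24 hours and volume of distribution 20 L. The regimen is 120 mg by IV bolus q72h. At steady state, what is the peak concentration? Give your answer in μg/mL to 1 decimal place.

τ = 72 h = 3 half-lives, so f = (1/2)^3 = 0.125.
Accumulation ratio R = 1/(1 − f) = 1/0.875 = 8/7.
Single-dose peak C₀ = D/Vd = 120/20 = 6 μg/mL.
Steady-state peak Cmax,ss = C₀·R = 6 × 8/7 ≈ 6.857 μg/mL.

6.9 μg/mL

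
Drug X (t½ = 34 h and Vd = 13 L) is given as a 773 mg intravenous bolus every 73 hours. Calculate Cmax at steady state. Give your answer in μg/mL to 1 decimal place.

Over one 73-h interval, 73/34 ≈ 2.1471 half-lives elapse, leaving f ≈ 0.2258 of each dose.
At steady state, accumulation factor R = 1/(1 − e^(−kτ)) ≈ 1.2917.
Single-dose peak C₀ = D/Vd = 773/13 ≈ 59.462 μg/mL.
Cmax,ss = C₀/(1 − f) ≈ 59.462/0.7742 ≈ 76.804 μg/mL.

76.8 μg/mL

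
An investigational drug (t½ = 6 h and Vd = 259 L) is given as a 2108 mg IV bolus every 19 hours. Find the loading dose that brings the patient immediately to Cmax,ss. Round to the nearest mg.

f = (1/2)^(19/6) ≈ 0.111362; accumulation ratio R = 1/(1−f) ≈ 1.12532.
Loading dose to hit Cmax,ss on first dose: D_load = D_maint·R ≈ 2108 × 1.12532 ≈ 2372.17 mg.

2372 mg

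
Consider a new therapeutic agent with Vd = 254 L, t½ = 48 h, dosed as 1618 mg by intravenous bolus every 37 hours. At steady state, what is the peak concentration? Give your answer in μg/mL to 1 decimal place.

15.4 μg/mL

Over one 37-h interval, 37/48 ≈ 0.77083 half-lives elapse, leaving f ≈ 0.5861 of each dose.
At steady state, accumulation factor R = 1/(1 − e^(−kτ)) ≈ 2.4160.
Each bolus raises the concentration by D/Vd = 1618/254 ≈ 6.370 μg/mL.
Steady-state peak Cmax,ss = C₀·R ≈ 6.370 × 2.4160 ≈ 15.390 μg/mL.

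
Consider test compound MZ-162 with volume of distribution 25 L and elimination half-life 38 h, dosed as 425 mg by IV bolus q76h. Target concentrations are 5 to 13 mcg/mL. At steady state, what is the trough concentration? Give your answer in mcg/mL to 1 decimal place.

5.7 mcg/mL

The dosing interval is 2 half-lives, so f = 2^(−2) = 0.25.
At steady state, R = 1/(1 − 0.25) = 4/3.
Single-dose peak C₀ = D/Vd = 425/25 = 17 mcg/mL.
Steady-state peak Cmax,ss = C₀·R = 17 × 4/3 ≈ 22.667 mcg/mL.
Steady-state trough Cmin,ss = Cmax,ss·f ≈ 22.667 × 0.25 ≈ 5.667 mcg/mL.
Trough 5.7 mcg/mL vs MEC 5 mcg/mL: adequate.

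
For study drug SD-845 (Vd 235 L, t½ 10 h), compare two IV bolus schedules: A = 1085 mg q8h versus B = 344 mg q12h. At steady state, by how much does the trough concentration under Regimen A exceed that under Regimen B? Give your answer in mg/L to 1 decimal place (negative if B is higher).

5.1 mg/L

Regimen A: f = (1/2)^(8/10) ≈ 0.5743; Cmin,ss = (1085/235)·f/(1−f) ≈ 6.229 mg/L.
Regimen B: f = (1/2)^(12/10) ≈ 0.4353; Cmin,ss = (344/235)·f/(1−f) ≈ 1.128 mg/L.
Difference ≈ 6.229 − 1.128 ≈ 5.101 mg/L.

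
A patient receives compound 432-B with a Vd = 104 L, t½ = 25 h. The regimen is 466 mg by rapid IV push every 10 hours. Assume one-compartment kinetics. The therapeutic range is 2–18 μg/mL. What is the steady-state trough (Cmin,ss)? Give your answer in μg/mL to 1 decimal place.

14.0 μg/mL

k = ln2/t½ = ln2/25 ≈ 0.027726 h⁻¹; fraction remaining f = e^(−kτ) = e^(−0.027726×10) ≈ 0.7579.
Accumulation ratio R = 1/(1 − f) ≈ 1/0.2421 ≈ 4.1305.
Single-dose peak C₀ = D/Vd = 466/104 ≈ 4.481 μg/mL.
Steady-state peak Cmax,ss = C₀·R ≈ 4.481 × 4.1305 ≈ 18.509 μg/mL.
One interval later, Cmin,ss = Cmax,ss·e^(−kτ) ≈ 18.509 × 0.7579 ≈ 14.028 μg/mL.
Trough 14.0 μg/mL vs MEC 2 μg/mL: adequate.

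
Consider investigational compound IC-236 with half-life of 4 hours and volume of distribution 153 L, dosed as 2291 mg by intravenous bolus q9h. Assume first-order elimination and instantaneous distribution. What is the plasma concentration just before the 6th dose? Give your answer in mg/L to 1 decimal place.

f = (1/2)^(τ/t½) = (1/2)^(9/4) ≈ 0.2102.
C₀ = D/Vd = 2291/153 ≈ 14.974 mg/L.
Before the 6th dose, 5 doses have been given. Superposition: Cmin = C₀·(f + f² + … + f^5).
≈ 14.974 × (0.2102 + 0.0442 + 0.0093 + 0.0020 + 0.0004) ≈ 14.974 × 0.2661 ≈ 3.985 mg/L.

4.0 mg/L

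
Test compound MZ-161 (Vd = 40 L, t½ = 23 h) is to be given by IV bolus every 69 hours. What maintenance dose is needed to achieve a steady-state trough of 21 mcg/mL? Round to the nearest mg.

5880 mg

τ/t½ = 69/23 ≈ 3, so f = (1/2)^(69/23) ≈ 0.125000.
Cmin,ss = (D/Vd)·f/(1−f), so D = Cmin,ss·Vd·(1−f)/f.
D = 21 × 40 × (1−f)/f ≈ 21 × 40 × 7.00000 ≈ 5880.00 mg.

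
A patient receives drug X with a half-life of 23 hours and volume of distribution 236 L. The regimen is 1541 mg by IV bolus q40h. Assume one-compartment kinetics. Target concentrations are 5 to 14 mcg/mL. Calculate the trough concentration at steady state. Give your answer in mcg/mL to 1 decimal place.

2.8 mcg/mL

τ/t½ = 40/23 ≈ 1.7391, so fraction remaining f = (1/2)^(40/23) ≈ 0.2996.
At steady state, accumulation factor R = 1/(1 − e^(−kτ)) ≈ 1.4278.
Single-dose peak C₀ = D/Vd = 1541/236 ≈ 6.530 mcg/mL.
Steady-state peak Cmax,ss = C₀·R ≈ 6.530 × 1.4278 ≈ 9.324 mcg/mL.
One interval later, Cmin,ss = Cmax,ss·e^(−kτ) ≈ 9.324 × 0.2996 ≈ 2.793 mcg/mL.
Trough 2.8 mcg/mL vs MEC 5 mcg/mL: subtherapeutic.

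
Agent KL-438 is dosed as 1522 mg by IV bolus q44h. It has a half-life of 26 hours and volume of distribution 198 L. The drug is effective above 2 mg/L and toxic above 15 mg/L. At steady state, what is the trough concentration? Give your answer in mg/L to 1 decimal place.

3.4 mg/L

Over one 44-h interval, 44/26 ≈ 1.6923 half-lives elapse, leaving f ≈ 0.3094 of each dose.
Each bolus raises the concentration by D/Vd = 1522/198 ≈ 7.687 mg/L.
Steady-state trough Cmin,ss = C₀·f/(1−f) ≈ 7.687 × 0.3094/0.6906 ≈ 3.444 mg/L.
Trough 3.4 mg/L vs MEC 2 mg/L: adequate.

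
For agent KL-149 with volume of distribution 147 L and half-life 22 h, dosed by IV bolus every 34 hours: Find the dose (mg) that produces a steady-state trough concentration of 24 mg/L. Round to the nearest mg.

τ/t½ = 34/22 ≈ 1.5455, so f = (1/2)^(34/22) ≈ 0.342588.
Cmin,ss = (D/Vd)·f/(1−f), so D = Cmin,ss·Vd·(1−f)/f.
D = 24 × 147 × (1−f)/f ≈ 24 × 147 × 1.91896 ≈ 6770.09 mg.

6770 mg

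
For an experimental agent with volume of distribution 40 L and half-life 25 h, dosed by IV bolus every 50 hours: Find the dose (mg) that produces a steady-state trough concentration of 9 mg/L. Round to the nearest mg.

τ/t½ = 50/25 ≈ 2, so f = (1/2)^(50/25) ≈ 0.250000.
Cmin,ss = (D/Vd)·f/(1−f), so D = Cmin,ss·Vd·(1−f)/f.
D = 9 × 40 × (1−f)/f ≈ 9 × 40 × 3.00000 ≈ 1080.00 mg.

1080 mg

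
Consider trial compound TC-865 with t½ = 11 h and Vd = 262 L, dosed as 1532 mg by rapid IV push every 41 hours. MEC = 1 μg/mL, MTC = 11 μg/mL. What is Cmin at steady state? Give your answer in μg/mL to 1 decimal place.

0.5 μg/mL

τ/t½ = 41/11 ≈ 3.7273, so fraction remaining f = (1/2)^(41/11) ≈ 0.0755.
Each bolus raises the concentration by D/Vd = 1532/262 ≈ 5.847 μg/mL.
Steady-state trough Cmin,ss = C₀·f/(1−f) ≈ 5.847 × 0.0755/0.9245 ≈ 0.477 μg/mL.
Trough 0.5 μg/mL vs MEC 1 μg/mL: subtherapeutic.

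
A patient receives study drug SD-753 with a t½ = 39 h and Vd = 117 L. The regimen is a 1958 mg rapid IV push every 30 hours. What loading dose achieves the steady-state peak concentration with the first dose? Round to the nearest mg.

f = (1/2)^(30/39) ≈ 0.586730; accumulation ratio R = 1/(1−f) ≈ 2.41973.
Loading dose to hit Cmax,ss on first dose: D_load = D_maint·R ≈ 1958 × 2.41973 ≈ 4737.83 mg.

4738 mg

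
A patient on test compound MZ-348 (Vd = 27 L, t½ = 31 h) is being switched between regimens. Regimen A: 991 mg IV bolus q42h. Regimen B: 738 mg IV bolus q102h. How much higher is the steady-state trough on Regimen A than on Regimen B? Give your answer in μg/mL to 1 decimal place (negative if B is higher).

20.5 μg/mL

Regimen A: f = (1/2)^(42/31) ≈ 0.3910; Cmin,ss = (991/27)·f/(1−f) ≈ 23.565 μg/mL.
Regimen B: f = (1/2)^(102/31) ≈ 0.1022; Cmin,ss = (738/27)·f/(1−f) ≈ 3.111 μg/mL.
Difference ≈ 23.565 − 3.111 ≈ 20.454 μg/mL.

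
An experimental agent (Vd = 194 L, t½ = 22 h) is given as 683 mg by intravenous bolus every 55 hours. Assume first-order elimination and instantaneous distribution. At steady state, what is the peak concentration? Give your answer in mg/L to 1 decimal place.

4.3 mg/L

k = ln2/t½ = ln2/22 ≈ 0.031507 h⁻¹; fraction remaining f = e^(−kτ) = e^(−0.031507×55) ≈ 0.1768.
Accumulation ratio R = 1/(1 − f) ≈ 1/0.8232 ≈ 1.2148.
Each bolus raises the concentration by D/Vd = 683/194 ≈ 3.521 mg/L.
Cmax,ss = C₀/(1 − f) ≈ 3.521/0.8232 ≈ 4.277 mg/L.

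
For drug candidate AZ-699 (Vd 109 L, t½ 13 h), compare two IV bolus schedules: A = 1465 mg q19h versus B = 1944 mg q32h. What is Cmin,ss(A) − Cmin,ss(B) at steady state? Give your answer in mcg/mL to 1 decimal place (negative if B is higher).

3.7 mcg/mL

Regimen A: f = (1/2)^(19/13) ≈ 0.3631; Cmin,ss = (1465/109)·f/(1−f) ≈ 7.662 mcg/mL.
Regimen B: f = (1/2)^(32/13) ≈ 0.1816; Cmin,ss = (1944/109)·f/(1−f) ≈ 3.957 mcg/mL.
Difference ≈ 7.662 − 3.957 ≈ 3.705 mcg/mL.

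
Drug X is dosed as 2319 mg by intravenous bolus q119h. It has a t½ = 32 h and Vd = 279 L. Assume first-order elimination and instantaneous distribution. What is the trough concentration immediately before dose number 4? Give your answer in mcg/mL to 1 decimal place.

0.7 mcg/mL

f = (1/2)^(τ/t½) = (1/2)^(119/32) ≈ 0.0760.
C₀ = D/Vd = 2319/279 ≈ 8.312 mcg/mL.
Before the 4th dose, 3 doses have been given. Superposition: Cmin = C₀·(f + f² + … + f^3).
≈ 8.312 × (0.0760 + 0.0058 + 0.0004) ≈ 8.312 × 0.0822 ≈ 0.683 mcg/mL.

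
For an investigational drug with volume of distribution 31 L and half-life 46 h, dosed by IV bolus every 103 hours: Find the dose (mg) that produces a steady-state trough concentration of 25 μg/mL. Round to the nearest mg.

2884 mg

τ/t½ = 103/46 ≈ 2.2391, so f = (1/2)^(103/46) ≈ 0.211814.
Cmin,ss = (D/Vd)·f/(1−f), so D = Cmin,ss·Vd·(1−f)/f.
D = 25 × 31 × (1−f)/f ≈ 25 × 31 × 3.72112 ≈ 2883.87 mg.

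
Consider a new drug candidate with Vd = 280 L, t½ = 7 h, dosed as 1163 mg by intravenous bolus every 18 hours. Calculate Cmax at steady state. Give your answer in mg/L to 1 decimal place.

k = ln2/t½ = ln2/7 ≈ 0.099021 h⁻¹; fraction remaining f = e^(−kτ) = e^(−0.099021×18) ≈ 0.1682.
At steady state, accumulation factor R = 1/(1 − e^(−kτ)) ≈ 1.2022.
Each bolus raises the concentration by D/Vd = 1163/280 ≈ 4.154 mg/L.
Steady-state peak Cmax,ss = C₀·R ≈ 4.154 × 1.2022 ≈ 4.994 mg/L.

5.0 mg/L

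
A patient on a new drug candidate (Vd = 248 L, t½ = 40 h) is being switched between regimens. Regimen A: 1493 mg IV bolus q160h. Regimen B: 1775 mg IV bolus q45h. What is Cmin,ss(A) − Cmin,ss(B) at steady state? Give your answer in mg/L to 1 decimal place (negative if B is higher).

Regimen A: f = (1/2)^(160/40) ≈ 0.0625; Cmin,ss = (1493/248)·f/(1−f) ≈ 0.401 mg/L.
Regimen B: f = (1/2)^(45/40) ≈ 0.4585; Cmin,ss = (1775/248)·f/(1−f) ≈ 6.060 mg/L.
Difference ≈ 0.401 − 6.060 ≈ -5.659 mg/L.

-5.7 mg/L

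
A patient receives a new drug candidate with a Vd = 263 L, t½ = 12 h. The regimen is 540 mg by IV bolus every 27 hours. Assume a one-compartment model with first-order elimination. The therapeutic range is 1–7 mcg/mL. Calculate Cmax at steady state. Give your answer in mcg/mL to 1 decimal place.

Over one 27-h interval, 27/12 ≈ 2.25 half-lives elapse, leaving f ≈ 0.2102 of each dose.
At steady state, accumulation factor R = 1/(1 − e^(−kτ)) ≈ 1.2661.
Each bolus raises the concentration by D/Vd = 540/263 ≈ 2.053 mcg/mL.
Cmax,ss = C₀/(1 − f) ≈ 2.053/0.7898 ≈ 2.599 mcg/mL.
Peak 2.6 mcg/mL vs MTC 7 mcg/mL: below toxic threshold.

2.6 mcg/mL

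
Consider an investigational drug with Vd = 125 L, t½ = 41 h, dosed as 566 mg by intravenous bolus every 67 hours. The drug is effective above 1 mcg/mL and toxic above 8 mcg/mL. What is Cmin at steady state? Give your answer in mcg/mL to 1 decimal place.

k = ln2/t½ = ln2/41 ≈ 0.016906 h⁻¹; fraction remaining f = e^(−kτ) = e^(−0.016906×67) ≈ 0.3222.
At steady state, accumulation factor R = 1/(1 − e^(−kτ)) ≈ 1.4754.
Single-dose peak C₀ = D/Vd = 566/125 ≈ 4.528 mcg/mL.
Cmax,ss = C₀/(1 − f) ≈ 4.528/0.6778 ≈ 6.680 mcg/mL.
One interval later, Cmin,ss = Cmax,ss·e^(−kτ) ≈ 6.680 × 0.3222 ≈ 2.152 mcg/mL.
Trough 2.2 mcg/mL vs MEC 1 mcg/mL: adequate.

2.2 mcg/mL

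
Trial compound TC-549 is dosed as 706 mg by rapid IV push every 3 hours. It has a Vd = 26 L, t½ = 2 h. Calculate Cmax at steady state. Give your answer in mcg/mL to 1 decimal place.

Over one 3-h interval, 3/2 ≈ 1.5 half-lives elapse, leaving f ≈ 0.3536 of each dose.
Accumulation ratio R = 1/(1 − f) ≈ 1/0.6464 ≈ 1.5470.
Single-dose peak C₀ = D/Vd = 706/26 ≈ 27.154 mcg/mL.
Cmax,ss = C₀/(1 − f) ≈ 27.154/0.6464 ≈ 42.008 mcg/mL.

42.0 mcg/mL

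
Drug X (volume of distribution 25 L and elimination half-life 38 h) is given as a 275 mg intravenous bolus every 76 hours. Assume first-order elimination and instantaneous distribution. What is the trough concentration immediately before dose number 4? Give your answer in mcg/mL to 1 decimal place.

f = (1/2)^(τ/t½) = (1/2)^(76/38) ≈ 0.2500.
C₀ = D/Vd = 275/25 ≈ 11.000 mcg/mL.
Before the 4th dose, 3 doses have been given. Superposition: Cmin = C₀·(f + f² + … + f^3).
≈ 11.000 × (0.2500 + 0.0625 + 0.0156) ≈ 11.000 × 0.3281 ≈ 3.609 mcg/mL.

3.6 mcg/mL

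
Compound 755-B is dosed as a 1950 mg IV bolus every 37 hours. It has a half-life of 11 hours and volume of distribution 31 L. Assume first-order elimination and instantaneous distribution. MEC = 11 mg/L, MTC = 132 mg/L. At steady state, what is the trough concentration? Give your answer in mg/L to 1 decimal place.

τ/t½ = 37/11 ≈ 3.3636, so fraction remaining f = (1/2)^(37/11) ≈ 0.0972.
Accumulation ratio R = 1/(1 − f) ≈ 1/0.9028 ≈ 1.1077.
Single-dose peak C₀ = D/Vd = 1950/31 ≈ 62.903 mg/L.
Steady-state peak Cmax,ss = C₀·R ≈ 62.903 × 1.1077 ≈ 69.678 mg/L.
One interval later, Cmin,ss = Cmax,ss·e^(−kτ) ≈ 69.678 × 0.0972 ≈ 6.773 mg/L.
Trough 6.8 mg/L vs MEC 11 mg/L: subtherapeutic.

6.8 mg/L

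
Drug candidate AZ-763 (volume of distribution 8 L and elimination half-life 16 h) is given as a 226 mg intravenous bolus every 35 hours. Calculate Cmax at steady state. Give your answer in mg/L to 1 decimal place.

τ/t½ = 35/16 ≈ 2.1875, so fraction remaining f = (1/2)^(35/16) ≈ 0.2195.
Accumulation ratio R = 1/(1 − f) ≈ 1/0.7805 ≈ 1.2812.
Each bolus raises the concentration by D/Vd = 226/8 ≈ 28.250 mg/L.
Steady-state peak Cmax,ss = C₀·R ≈ 28.250 × 1.2812 ≈ 36.194 mg/L.

36.2 mg/L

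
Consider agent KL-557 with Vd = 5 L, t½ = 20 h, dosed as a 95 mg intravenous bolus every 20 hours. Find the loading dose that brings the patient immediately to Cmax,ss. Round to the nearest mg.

190 mg

f = (1/2)^(20/20) ≈ 0.500000; accumulation ratio R = 1/(1−f) ≈ 2.00000.
Loading dose to hit Cmax,ss on first dose: D_load = D_maint·R ≈ 95 × 2.00000 ≈ 190.00 mg.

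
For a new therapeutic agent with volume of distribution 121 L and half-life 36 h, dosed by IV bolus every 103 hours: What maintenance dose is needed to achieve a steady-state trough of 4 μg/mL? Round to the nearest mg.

τ/t½ = 103/36 ≈ 2.8611, so f = (1/2)^(103/36) ≈ 0.137632.
Cmin,ss = (D/Vd)·f/(1−f), so D = Cmin,ss·Vd·(1−f)/f.
D = 4 × 121 × (1−f)/f ≈ 4 × 121 × 6.26575 ≈ 3032.62 mg.

3033 mg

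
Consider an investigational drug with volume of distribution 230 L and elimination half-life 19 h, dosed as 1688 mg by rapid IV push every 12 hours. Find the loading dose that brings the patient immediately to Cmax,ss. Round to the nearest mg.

4761 mg

f = (1/2)^(12/19) ≈ 0.645470; accumulation ratio R = 1/(1−f) ≈ 2.82064.
Loading dose to hit Cmax,ss on first dose: D_load = D_maint·R ≈ 1688 × 2.82064 ≈ 4761.24 mg.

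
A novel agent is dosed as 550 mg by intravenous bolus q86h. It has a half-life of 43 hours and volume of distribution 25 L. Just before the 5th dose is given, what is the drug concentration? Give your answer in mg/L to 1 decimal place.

7.3 mg/L

f = (1/2)^(τ/t½) = (1/2)^(86/43) ≈ 0.2500.
C₀ = D/Vd = 550/25 ≈ 22.000 mg/L.
Before the 5th dose, 4 doses have been given. Superposition: Cmin = C₀·(f + f² + … + f^4).
≈ 22.000 × (0.2500 + 0.0625 + 0.0156 + 0.0039) ≈ 22.000 × 0.3320 ≈ 7.304 mg/L.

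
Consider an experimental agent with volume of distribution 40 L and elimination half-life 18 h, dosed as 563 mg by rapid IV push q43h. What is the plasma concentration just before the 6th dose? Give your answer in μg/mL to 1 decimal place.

f = (1/2)^(τ/t½) = (1/2)^(43/18) ≈ 0.1909.
C₀ = D/Vd = 563/40 ≈ 14.075 μg/mL.
Before the 6th dose, 5 doses have been given. Superposition: Cmin = C₀·(f + f² + … + f^5).
≈ 14.075 × (0.1909 + 0.0364 + 0.0070 + 0.0013 + 0.0003) ≈ 14.075 × 0.2359 ≈ 3.320 μg/mL.

3.3 μg/mL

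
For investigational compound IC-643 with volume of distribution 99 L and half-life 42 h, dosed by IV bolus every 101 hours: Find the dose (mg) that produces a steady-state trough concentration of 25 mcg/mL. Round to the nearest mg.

10631 mg

τ/t½ = 101/42 ≈ 2.4048, so f = (1/2)^(101/42) ≈ 0.188840.
Cmin,ss = (D/Vd)·f/(1−f), so D = Cmin,ss·Vd·(1−f)/f.
D = 25 × 99 × (1−f)/f ≈ 25 × 99 × 4.29549 ≈ 10631.34 mg.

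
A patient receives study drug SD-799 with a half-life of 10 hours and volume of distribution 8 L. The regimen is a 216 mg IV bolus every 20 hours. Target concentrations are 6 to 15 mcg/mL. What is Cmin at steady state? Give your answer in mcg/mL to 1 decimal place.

The dosing interval is 2 half-lives, so f = 2^(−2) = 0.25.
Accumulation ratio R = 1/(1 − f) = 1/0.75 = 4/3.
Single-dose peak C₀ = D/Vd = 216/8 = 27 mcg/mL.
Steady-state peak Cmax,ss = C₀·R = 27 × 4/3 ≈ 36.000 mcg/mL.
Steady-state trough Cmin,ss = Cmax,ss·f ≈ 36.000 × 0.25 ≈ 9.000 mcg/mL.
Trough 9.0 mcg/mL vs MEC 6 mcg/mL: adequate.

9.0 mcg/mL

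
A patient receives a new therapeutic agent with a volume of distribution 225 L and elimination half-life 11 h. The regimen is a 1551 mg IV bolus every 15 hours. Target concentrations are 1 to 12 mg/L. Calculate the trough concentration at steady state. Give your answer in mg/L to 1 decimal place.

4.4 mg/L

k = ln2/t½ = ln2/11 ≈ 0.063013 h⁻¹; fraction remaining f = e^(−kτ) = e^(−0.063013×15) ≈ 0.3886.
Accumulation ratio R = 1/(1 − f) ≈ 1/0.6114 ≈ 1.6356.
Single-dose peak C₀ = D/Vd = 1551/225 ≈ 6.893 mg/L.
Steady-state peak Cmax,ss = C₀·R ≈ 6.893 × 1.6356 ≈ 11.274 mg/L.
Steady-state trough Cmin,ss = Cmax,ss·f ≈ 11.274 × 0.3886 ≈ 4.381 mg/L.
Trough 4.4 mg/L vs MEC 1 mg/L: adequate.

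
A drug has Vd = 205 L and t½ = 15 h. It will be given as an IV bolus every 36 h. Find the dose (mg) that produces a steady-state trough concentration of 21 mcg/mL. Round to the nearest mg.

τ/t½ = 36/15 ≈ 2.4, so f = (1/2)^(36/15) ≈ 0.189465.
Cmin,ss = (D/Vd)·f/(1−f), so D = Cmin,ss·Vd·(1−f)/f.
D = 21 × 205 × (1−f)/f ≈ 21 × 205 × 4.27802 ≈ 18416.88 mg.

18417 mg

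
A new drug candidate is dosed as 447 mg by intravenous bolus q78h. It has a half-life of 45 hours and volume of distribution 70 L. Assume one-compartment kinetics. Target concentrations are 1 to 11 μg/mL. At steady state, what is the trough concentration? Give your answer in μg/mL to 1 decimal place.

Over one 78-h interval, 78/45 ≈ 1.7333 half-lives elapse, leaving f ≈ 0.3008 of each dose.
At steady state, accumulation factor R = 1/(1 − e^(−kτ)) ≈ 1.4302.
Each bolus raises the concentration by D/Vd = 447/70 ≈ 6.386 μg/mL.
Steady-state peak Cmax,ss = C₀·R ≈ 6.386 × 1.4302 ≈ 9.133 μg/mL.
Steady-state trough Cmin,ss = Cmax,ss·f ≈ 9.133 × 0.3008 ≈ 2.747 μg/mL.
Trough 2.7 μg/mL vs MEC 1 μg/mL: adequate.

2.7 μg/mL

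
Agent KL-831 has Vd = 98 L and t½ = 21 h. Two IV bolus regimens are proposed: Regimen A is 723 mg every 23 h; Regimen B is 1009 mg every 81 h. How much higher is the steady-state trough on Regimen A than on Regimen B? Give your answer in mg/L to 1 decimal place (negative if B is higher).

5.7 mg/L

Regimen A: f = (1/2)^(23/21) ≈ 0.4681; Cmin,ss = (723/98)·f/(1−f) ≈ 6.493 mg/L.
Regimen B: f = (1/2)^(81/21) ≈ 0.0690; Cmin,ss = (1009/98)·f/(1−f) ≈ 0.763 mg/L.
Difference ≈ 6.493 − 0.763 ≈ 5.730 mg/L.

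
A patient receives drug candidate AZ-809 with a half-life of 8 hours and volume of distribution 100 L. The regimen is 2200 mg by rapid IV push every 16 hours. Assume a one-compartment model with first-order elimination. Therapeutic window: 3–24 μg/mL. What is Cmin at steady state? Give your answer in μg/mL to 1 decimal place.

7.3 μg/mL

The dosing interval is 2 half-lives, so f = 2^(−2) = 0.25.
At steady state, R = 1/(1 − 0.25) = 4/3.
Single-dose peak C₀ = D/Vd = 2200/100 = 22 μg/mL.
Steady-state peak Cmax,ss = C₀·R = 22 × 4/3 ≈ 29.333 μg/mL.
Steady-state trough Cmin,ss = Cmax,ss·f ≈ 29.333 × 0.25 ≈ 7.333 μg/mL.
Trough 7.3 μg/mL vs MEC 3 μg/mL: adequate.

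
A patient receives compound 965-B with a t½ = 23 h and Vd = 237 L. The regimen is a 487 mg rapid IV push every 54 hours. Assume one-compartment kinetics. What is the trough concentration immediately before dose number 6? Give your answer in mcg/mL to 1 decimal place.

0.5 mcg/mL

f = (1/2)^(τ/t½) = (1/2)^(54/23) ≈ 0.1964.
C₀ = D/Vd = 487/237 ≈ 2.055 mcg/mL.
Before the 6th dose, 5 doses have been given. Superposition: Cmin = C₀·(f + f² + … + f^5).
≈ 2.055 × (0.1964 + 0.0386 + 0.0076 + 0.0015 + 0.0003) ≈ 2.055 × 0.2444 ≈ 0.502 mcg/mL.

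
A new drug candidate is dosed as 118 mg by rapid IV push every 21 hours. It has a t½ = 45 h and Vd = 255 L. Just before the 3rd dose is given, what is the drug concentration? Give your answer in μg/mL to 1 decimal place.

f = (1/2)^(τ/t½) = (1/2)^(21/45) ≈ 0.7236.
C₀ = D/Vd = 118/255 ≈ 0.463 μg/mL.
Before the 3rd dose, 2 doses have been given. Superposition: Cmin = C₀·(f + f²).
≈ 0.463 × (0.7236 + 0.5236) ≈ 0.463 × 1.2472 ≈ 0.577 μg/mL.

0.6 μg/mL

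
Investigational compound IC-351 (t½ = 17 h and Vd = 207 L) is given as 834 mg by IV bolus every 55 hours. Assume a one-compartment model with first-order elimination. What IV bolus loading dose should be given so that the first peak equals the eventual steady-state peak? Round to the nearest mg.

f = (1/2)^(55/17) ≈ 0.106189; accumulation ratio R = 1/(1−f) ≈ 1.11880.
Loading dose to hit Cmax,ss on first dose: D_load = D_maint·R ≈ 834 × 1.11880 ≈ 933.08 mg.

933 mg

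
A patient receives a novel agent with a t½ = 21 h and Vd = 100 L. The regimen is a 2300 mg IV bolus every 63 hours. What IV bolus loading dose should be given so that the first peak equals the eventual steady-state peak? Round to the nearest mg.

f = (1/2)^(63/21) ≈ 0.125000; accumulation ratio R = 1/(1−f) ≈ 1.14286.
Loading dose to hit Cmax,ss on first dose: D_load = D_maint·R ≈ 2300 × 1.14286 ≈ 2628.58 mg.

2629 mg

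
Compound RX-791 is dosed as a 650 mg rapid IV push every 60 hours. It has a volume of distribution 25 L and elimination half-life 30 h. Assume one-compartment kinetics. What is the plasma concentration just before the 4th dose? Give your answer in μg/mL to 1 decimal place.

f = (1/2)^(τ/t½) = (1/2)^(60/30) ≈ 0.2500.
C₀ = D/Vd = 650/25 ≈ 26.000 μg/mL.
Before the 4th dose, 3 doses have been given. Superposition: Cmin = C₀·(f + f² + … + f^3).
≈ 26.000 × (0.2500 + 0.0625 + 0.0156) ≈ 26.000 × 0.3281 ≈ 8.531 μg/mL.

8.5 μg/mL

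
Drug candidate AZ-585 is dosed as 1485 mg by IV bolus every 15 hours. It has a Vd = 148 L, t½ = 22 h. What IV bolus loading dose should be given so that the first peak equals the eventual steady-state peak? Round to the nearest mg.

f = (1/2)^(15/22) ≈ 0.623379; accumulation ratio R = 1/(1−f) ≈ 2.65519.
Loading dose to hit Cmax,ss on first dose: D_load = D_maint·R ≈ 1485 × 2.65519 ≈ 3942.96 mg.

3943 mg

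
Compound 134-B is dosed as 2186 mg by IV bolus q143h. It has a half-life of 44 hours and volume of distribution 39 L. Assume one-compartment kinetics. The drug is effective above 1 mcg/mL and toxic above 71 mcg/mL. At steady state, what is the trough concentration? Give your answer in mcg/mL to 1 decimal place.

Over one 143-h interval, 143/44 ≈ 3.25 half-lives elapse, leaving f ≈ 0.1051 of each dose.
Each bolus raises the concentration by D/Vd = 2186/39 ≈ 56.051 mcg/mL.
Steady-state trough Cmin,ss = C₀·f/(1−f) ≈ 56.051 × 0.1051/0.8949 ≈ 6.583 mcg/mL.
Trough 6.6 mcg/mL vs MEC 1 mcg/mL: adequate.

6.6 mcg/mL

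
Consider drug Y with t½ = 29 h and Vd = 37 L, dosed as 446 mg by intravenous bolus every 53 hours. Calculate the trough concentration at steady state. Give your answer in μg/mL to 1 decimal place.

τ/t½ = 53/29 ≈ 1.8276, so fraction remaining f = (1/2)^(53/29) ≈ 0.2817.
Accumulation ratio R = 1/(1 − f) ≈ 1/0.7183 ≈ 1.3922.
Each bolus raises the concentration by D/Vd = 446/37 ≈ 12.054 μg/mL.
Cmax,ss = C₀/(1 − f) ≈ 12.054/0.7183 ≈ 16.781 μg/mL.
One interval later, Cmin,ss = Cmax,ss·e^(−kτ) ≈ 16.781 × 0.2817 ≈ 4.727 μg/mL.

4.7 μg/mL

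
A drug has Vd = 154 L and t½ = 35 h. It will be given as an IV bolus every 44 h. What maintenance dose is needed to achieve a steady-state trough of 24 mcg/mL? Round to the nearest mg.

τ/t½ = 44/35 ≈ 1.2571, so f = (1/2)^(44/35) ≈ 0.418372.
Cmin,ss = (D/Vd)·f/(1−f), so D = Cmin,ss·Vd·(1−f)/f.
D = 24 × 154 × (1−f)/f ≈ 24 × 154 × 1.39022 ≈ 5138.25 mg.

5138 mg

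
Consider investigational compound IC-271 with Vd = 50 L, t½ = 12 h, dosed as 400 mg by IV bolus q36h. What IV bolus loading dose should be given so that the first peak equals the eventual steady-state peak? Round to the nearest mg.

f = (1/2)^(36/12) ≈ 0.125000; accumulation ratio R = 1/(1−f) ≈ 1.14286.
Loading dose to hit Cmax,ss on first dose: D_load = D_maint·R ≈ 400 × 1.14286 ≈ 457.14 mg.

457 mg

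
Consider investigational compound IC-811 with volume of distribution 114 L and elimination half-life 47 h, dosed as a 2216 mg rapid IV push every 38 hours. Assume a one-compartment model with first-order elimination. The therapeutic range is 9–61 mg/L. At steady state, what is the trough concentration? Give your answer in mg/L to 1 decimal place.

25.9 mg/L

τ/t½ = 38/47 ≈ 0.80851, so fraction remaining f = (1/2)^(38/47) ≈ 0.5710.
At steady state, accumulation factor R = 1/(1 − e^(−kτ)) ≈ 2.3310.
Single-dose peak C₀ = D/Vd = 2216/114 ≈ 19.439 mg/L.
Steady-state peak Cmax,ss = C₀·R ≈ 19.439 × 2.3310 ≈ 45.312 mg/L.
Steady-state trough Cmin,ss = Cmax,ss·f ≈ 45.312 × 0.5710 ≈ 25.873 mg/L.
Trough 25.9 mg/L vs MEC 9 mg/L: adequate.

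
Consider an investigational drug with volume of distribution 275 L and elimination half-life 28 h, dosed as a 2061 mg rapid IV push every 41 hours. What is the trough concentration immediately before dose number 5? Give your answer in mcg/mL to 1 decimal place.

4.2 mcg/mL

f = (1/2)^(τ/t½) = (1/2)^(41/28) ≈ 0.3624.
C₀ = D/Vd = 2061/275 ≈ 7.495 mcg/mL.
Before the 5th dose, 4 doses have been given. Superposition: Cmin = C₀·(f + f² + … + f^4).
≈ 7.495 × (0.3624 + 0.1313 + 0.0476 + 0.0172) ≈ 7.495 × 0.5585 ≈ 4.186 mcg/mL.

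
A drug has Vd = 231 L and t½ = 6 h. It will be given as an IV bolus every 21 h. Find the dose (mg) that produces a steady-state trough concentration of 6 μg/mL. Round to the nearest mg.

τ/t½ = 21/6 ≈ 3.5, so f = (1/2)^(21/6) ≈ 0.088388.
Cmin,ss = (D/Vd)·f/(1−f), so D = Cmin,ss·Vd·(1−f)/f.
D = 6 × 231 × (1−f)/f ≈ 6 × 231 × 10.31375 ≈ 14294.86 mg.

14295 mg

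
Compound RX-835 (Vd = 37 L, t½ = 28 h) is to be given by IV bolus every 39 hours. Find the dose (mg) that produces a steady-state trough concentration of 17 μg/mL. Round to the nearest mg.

1023 mg

τ/t½ = 39/28 ≈ 1.3929, so f = (1/2)^(39/28) ≈ 0.380810.
Cmin,ss = (D/Vd)·f/(1−f), so D = Cmin,ss·Vd·(1−f)/f.
D = 17 × 37 × (1−f)/f ≈ 17 × 37 × 1.62598 ≈ 1022.74 mg.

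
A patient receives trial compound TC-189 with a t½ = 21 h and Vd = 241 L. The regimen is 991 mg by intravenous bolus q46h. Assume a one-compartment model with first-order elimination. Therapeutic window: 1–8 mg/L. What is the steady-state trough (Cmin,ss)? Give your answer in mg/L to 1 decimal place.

k = ln2/t½ = ln2/21 ≈ 0.033007 h⁻¹; fraction remaining f = e^(−kτ) = e^(−0.033007×46) ≈ 0.2191.
At steady state, accumulation factor R = 1/(1 − e^(−kτ)) ≈ 1.2806.
Single-dose peak C₀ = D/Vd = 991/241 ≈ 4.112 mg/L.
Steady-state peak Cmax,ss = C₀·R ≈ 4.112 × 1.2806 ≈ 5.266 mg/L.
One interval later, Cmin,ss = Cmax,ss·e^(−kτ) ≈ 5.266 × 0.2191 ≈ 1.154 mg/L.
Trough 1.2 mg/L vs MEC 1 mg/L: adequate.

1.2 mg/L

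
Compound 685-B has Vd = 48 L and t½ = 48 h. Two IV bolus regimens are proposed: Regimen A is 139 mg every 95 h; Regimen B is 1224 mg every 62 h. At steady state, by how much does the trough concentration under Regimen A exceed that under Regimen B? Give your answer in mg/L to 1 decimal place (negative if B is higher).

-16.6 mg/L

Regimen A: f = (1/2)^(95/48) ≈ 0.2536; Cmin,ss = (139/48)·f/(1−f) ≈ 0.984 mg/L.
Regimen B: f = (1/2)^(62/48) ≈ 0.4085; Cmin,ss = (1224/48)·f/(1−f) ≈ 17.611 mg/L.
Difference ≈ 0.984 − 17.611 ≈ -16.627 mg/L.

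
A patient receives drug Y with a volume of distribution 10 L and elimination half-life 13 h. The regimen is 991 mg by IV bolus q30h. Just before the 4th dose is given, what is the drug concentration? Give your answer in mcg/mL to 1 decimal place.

24.9 mcg/mL

f = (1/2)^(τ/t½) = (1/2)^(30/13) ≈ 0.2020.
C₀ = D/Vd = 991/10 ≈ 99.100 mcg/mL.
Before the 4th dose, 3 doses have been given. Superposition: Cmin = C₀·(f + f² + … + f^3).
≈ 99.100 × (0.2020 + 0.0408 + 0.0082) ≈ 99.100 × 0.2510 ≈ 24.874 mcg/mL.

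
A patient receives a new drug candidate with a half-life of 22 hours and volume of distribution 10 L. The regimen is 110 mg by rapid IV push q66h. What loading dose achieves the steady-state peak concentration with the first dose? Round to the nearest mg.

f = (1/2)^(66/22) ≈ 0.125000; accumulation ratio R = 1/(1−f) ≈ 1.14286.
Loading dose to hit Cmax,ss on first dose: D_load = D_maint·R ≈ 110 × 1.14286 ≈ 125.71 mg.

126 mg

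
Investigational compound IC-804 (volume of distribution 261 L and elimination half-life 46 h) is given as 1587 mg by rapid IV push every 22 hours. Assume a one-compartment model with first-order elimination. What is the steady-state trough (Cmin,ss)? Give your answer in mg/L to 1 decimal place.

15.5 mg/L

k = ln2/t½ = ln2/46 ≈ 0.015068 h⁻¹; fraction remaining f = e^(−kτ) = e^(−0.015068×22) ≈ 0.7178.
Each bolus raises the concentration by D/Vd = 1587/261 ≈ 6.080 mg/L.
Steady-state trough Cmin,ss = C₀·f/(1−f) ≈ 6.080 × 0.7178/0.2822 ≈ 15.465 mg/L.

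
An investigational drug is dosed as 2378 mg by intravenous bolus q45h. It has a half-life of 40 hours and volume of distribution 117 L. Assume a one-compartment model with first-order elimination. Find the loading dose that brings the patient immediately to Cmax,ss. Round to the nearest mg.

f = (1/2)^(45/40) ≈ 0.458502; accumulation ratio R = 1/(1−f) ≈ 1.84673.
Loading dose to hit Cmax,ss on first dose: D_load = D_maint·R ≈ 2378 × 1.84673 ≈ 4391.52 mg.

4392 mg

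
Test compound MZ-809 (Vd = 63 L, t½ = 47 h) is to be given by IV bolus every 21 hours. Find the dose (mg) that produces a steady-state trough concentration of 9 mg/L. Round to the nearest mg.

206 mg

τ/t½ = 21/47 ≈ 0.44681, so f = (1/2)^(21/47) ≈ 0.733664.
Cmin,ss = (D/Vd)·f/(1−f), so D = Cmin,ss·Vd·(1−f)/f.
D = 9 × 63 × (1−f)/f ≈ 9 × 63 × 0.36302 ≈ 205.83 mg.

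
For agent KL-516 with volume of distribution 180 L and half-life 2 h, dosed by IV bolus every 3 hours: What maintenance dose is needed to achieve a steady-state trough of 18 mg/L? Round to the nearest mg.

5924 mg

τ/t½ = 3/2 ≈ 1.5, so f = (1/2)^(3/2) ≈ 0.353553.
Cmin,ss = (D/Vd)·f/(1−f), so D = Cmin,ss·Vd·(1−f)/f.
D = 18 × 180 × (1−f)/f ≈ 18 × 180 × 1.82843 ≈ 5924.11 mg.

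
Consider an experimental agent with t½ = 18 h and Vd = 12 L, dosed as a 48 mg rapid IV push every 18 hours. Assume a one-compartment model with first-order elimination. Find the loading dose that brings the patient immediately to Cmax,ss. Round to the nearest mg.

96 mg

f = (1/2)^(18/18) ≈ 0.500000; accumulation ratio R = 1/(1−f) ≈ 2.00000.
Loading dose to hit Cmax,ss on first dose: D_load = D_maint·R ≈ 48 × 2.00000 ≈ 96.00 mg.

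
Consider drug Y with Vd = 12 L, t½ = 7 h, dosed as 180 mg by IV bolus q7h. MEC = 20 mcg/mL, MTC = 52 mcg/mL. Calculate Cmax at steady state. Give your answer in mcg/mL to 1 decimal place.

The dosing interval is 1 half-life, so f = 2^(−1) = 0.5.
At steady state, R = 1/(1 − 0.5) = 2/1.
Single-dose peak C₀ = D/Vd = 180/12 = 15 mcg/mL.
Steady-state peak Cmax,ss = C₀·R = 15 × 2/1 ≈ 30.000 mcg/mL.
Peak 30.0 mcg/mL vs MTC 52 mcg/mL: below toxic threshold.

30.0 mcg/mL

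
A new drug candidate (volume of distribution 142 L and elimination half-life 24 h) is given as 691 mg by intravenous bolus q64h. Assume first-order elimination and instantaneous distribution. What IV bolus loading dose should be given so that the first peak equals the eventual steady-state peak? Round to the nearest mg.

820 mg

f = (1/2)^(64/24) ≈ 0.157490; accumulation ratio R = 1/(1−f) ≈ 1.18693.
Loading dose to hit Cmax,ss on first dose: D_load = D_maint·R ≈ 691 × 1.18693 ≈ 820.17 mg.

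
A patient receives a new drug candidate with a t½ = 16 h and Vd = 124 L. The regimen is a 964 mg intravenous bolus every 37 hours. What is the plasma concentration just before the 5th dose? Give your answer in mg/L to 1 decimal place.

f = (1/2)^(τ/t½) = (1/2)^(37/16) ≈ 0.2013.
C₀ = D/Vd = 964/124 ≈ 7.774 mg/L.
Before the 5th dose, 4 doses have been given. Superposition: Cmin = C₀·(f + f² + … + f^4).
≈ 7.774 × (0.2013 + 0.0405 + 0.0082 + 0.0016) ≈ 7.774 × 0.2516 ≈ 1.956 mg/L.

2.0 mg/L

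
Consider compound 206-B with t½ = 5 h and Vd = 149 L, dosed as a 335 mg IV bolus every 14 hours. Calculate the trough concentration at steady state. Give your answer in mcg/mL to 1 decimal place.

τ/t½ = 14/5 ≈ 2.8, so fraction remaining f = (1/2)^(14/5) ≈ 0.1436.
At steady state, accumulation factor R = 1/(1 − e^(−kτ)) ≈ 1.1677.
Each bolus raises the concentration by D/Vd = 335/149 ≈ 2.248 mcg/mL.
Cmax,ss = C₀/(1 − f) ≈ 2.248/0.8564 ≈ 2.625 mcg/mL.
One interval later, Cmin,ss = Cmax,ss·e^(−kτ) ≈ 2.625 × 0.1436 ≈ 0.377 mcg/mL.

0.4 mcg/mL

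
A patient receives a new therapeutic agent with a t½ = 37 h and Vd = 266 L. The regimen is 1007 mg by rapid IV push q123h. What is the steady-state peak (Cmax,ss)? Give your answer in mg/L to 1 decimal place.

Over one 123-h interval, 123/37 ≈ 3.3243 half-lives elapse, leaving f ≈ 0.0998 of each dose.
At steady state, accumulation factor R = 1/(1 − e^(−kτ)) ≈ 1.1109.
Single-dose peak C₀ = D/Vd = 1007/266 ≈ 3.786 mg/L.
Cmax,ss = C₀/(1 − f) ≈ 3.786/0.9002 ≈ 4.206 mg/L.

4.2 mg/L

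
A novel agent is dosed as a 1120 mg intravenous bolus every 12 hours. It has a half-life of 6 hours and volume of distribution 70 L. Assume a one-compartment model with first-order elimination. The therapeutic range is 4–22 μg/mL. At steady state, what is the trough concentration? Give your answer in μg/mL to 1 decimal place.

τ = 12 h = 2 half-lives, so f = (1/2)^2 = 0.25.
At steady state, R = 1/(1 − 0.25) = 4/3.
Single-dose peak C₀ = D/Vd = 1120/70 = 16 μg/mL.
Steady-state peak Cmax,ss = C₀·R = 16 × 4/3 ≈ 21.333 μg/mL.
Steady-state trough Cmin,ss = Cmax,ss·f ≈ 21.333 × 0.25 ≈ 5.333 μg/mL.
Trough 5.3 μg/mL vs MEC 4 μg/mL: adequate.

5.3 μg/mL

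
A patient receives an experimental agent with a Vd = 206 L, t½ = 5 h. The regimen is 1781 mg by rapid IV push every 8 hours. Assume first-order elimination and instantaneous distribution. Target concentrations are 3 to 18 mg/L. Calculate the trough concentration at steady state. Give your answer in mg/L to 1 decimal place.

τ/t½ = 8/5 ≈ 1.6, so fraction remaining f = (1/2)^(8/5) ≈ 0.3299.
Accumulation ratio R = 1/(1 − f) ≈ 1/0.6701 ≈ 1.4923.
Single-dose peak C₀ = D/Vd = 1781/206 ≈ 8.646 mg/L.
Cmax,ss = C₀/(1 − f) ≈ 8.646/0.6701 ≈ 12.903 mg/L.
One interval later, Cmin,ss = Cmax,ss·e^(−kτ) ≈ 12.903 × 0.3299 ≈ 4.257 mg/L.
Trough 4.3 mg/L vs MEC 3 mg/L: adequate.

4.3 mg/L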